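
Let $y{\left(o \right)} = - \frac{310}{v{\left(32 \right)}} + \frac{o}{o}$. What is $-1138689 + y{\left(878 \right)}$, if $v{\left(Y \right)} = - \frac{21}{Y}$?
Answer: $- \frac{23902528}{21} \approx -1.1382 \cdot 10^{6}$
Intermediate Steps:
$y{\left(o \right)} = \frac{9941}{21}$ ($y{\left(o \right)} = - \frac{310}{\left(-21\right) \frac{1}{32}} + \frac{o}{o} = - \frac{310}{\left(-21\right) \frac{1}{32}} + 1 = - \frac{310}{- \frac{21}{32}} + 1 = \left(-310\right) \left(- \frac{32}{21}\right) + 1 = \frac{9920}{21} + 1 = \frac{9941}{21}$)
$-1138689 + y{\left(878 \right)} = -1138689 + \frac{9941}{21} = - \frac{23902528}{21}$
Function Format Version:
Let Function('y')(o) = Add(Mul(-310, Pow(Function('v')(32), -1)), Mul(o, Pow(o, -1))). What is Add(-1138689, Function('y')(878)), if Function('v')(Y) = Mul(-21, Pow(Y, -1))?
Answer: Rational(-23902528, 21) ≈ -1.1382e+6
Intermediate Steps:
Function('y')(o) = Rational(9941, 21) (Function('y')(o) = Add(Mul(-310, Pow(Mul(-21, Pow(32, -1)), -1)), Mul(o, Pow(o, -1))) = Add(Mul(-310, Pow(Mul(-21, Rational(1, 32)), -1)), 1) = Add(Mul(-310, Pow(Rational(-21, 32), -1)), 1) = Add(Mul(-310, Rational(-32, 21)), 1) = Add(Rational(9920, 21), 1) = Rational(9941, 21))
Add(-1138689, Function('y')(878)) = Add(-1138689, Rational(9941, 21)) = Rational(-23902528, 21)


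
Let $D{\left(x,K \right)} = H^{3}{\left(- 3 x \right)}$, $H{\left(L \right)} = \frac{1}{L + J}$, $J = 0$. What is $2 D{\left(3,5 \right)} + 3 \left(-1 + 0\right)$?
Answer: $- \frac{2189}{729} \approx -3.0027$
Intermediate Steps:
$H{\left(L \right)} = \frac{1}{L}$ ($H{\left(L \right)} = \frac{1}{L + 0} = \frac{1}{L}$)
$D{\left(x,K \right)} = - \frac{1}{27 x^{3}}$ ($D{\left(x,K \right)} = \left(\frac{1}{\left(-3\right) x}\right)^{3} = \left(- \frac{1}{3 x}\right)^{3} = - \frac{1}{27 x^{3}}$)
$2 D{\left(3,5 \right)} + 3 \left(-1 + 0\right) = 2 \left(- \frac{1}{27 \cdot 27}\right) + 3 \left(-1 + 0\right) = 2 \left(\left(- \frac{1}{27}\right) \frac{1}{27}\right) + 3 \left(-1\right) = 2 \left(- \frac{1}{729}\right) - 3 = - \frac{2}{729} - 3 = - \frac{2189}{729}$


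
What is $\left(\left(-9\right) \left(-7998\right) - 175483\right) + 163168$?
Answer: $59667$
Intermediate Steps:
$\left(\left(-9\right) \left(-7998\right) - 175483\right) + 163168 = \left(71982 - 175483\right) + 163168 = -103501 + 163168 = 59667$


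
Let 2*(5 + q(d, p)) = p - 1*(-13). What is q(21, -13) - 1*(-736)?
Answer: 731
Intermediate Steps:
q(d, p) = 3/2 + p/2 (q(d, p) = -5 + (p - 1*(-13))/2 = -5 + (p + 13)/2 = -5 + (13 + p)/2 = -5 + (13/2 + p/2) = 3/2 + p/2)
q(21, -13) - 1*(-736) = (3/2 + (½)*(-13)) - 1*(-736) = (3/2 - 13/2) + 736 = -5 + 736 = 731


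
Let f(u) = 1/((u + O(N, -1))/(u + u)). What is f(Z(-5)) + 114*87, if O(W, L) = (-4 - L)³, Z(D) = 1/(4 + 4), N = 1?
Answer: 2132368/215 ≈ 9918.0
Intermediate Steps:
Z(D) = ⅛ (Z(D) = 1/8 = ⅛)
f(u) = 2*u/(-27 + u) (f(u) = 1/((u - (4 - 1)³)/(u + u)) = 1/((u - 1*3³)/((2*u))) = 1/((u - 1*27)*(1/(2*u))) = 1/((u - 27)*(1/(2*u))) = 1/((-27 + u)*(1/(2*u))) = 1/((-27 + u)/(2*u)) = 2*u/(-27 + u))
f(Z(-5)) + 114*87 = 2*(⅛)/(-27 + ⅛) + 114*87 = 2*(⅛)/(-215/8) + 9918 = 2*(⅛)*(-8/215) + 9918 = -2/215 + 9918 = 2132368/215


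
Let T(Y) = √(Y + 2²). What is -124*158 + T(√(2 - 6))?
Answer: -19592 + √(4 + 2*I) ≈ -19590.0 + 0.48587*I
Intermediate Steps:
T(Y) = √(4 + Y) (T(Y) = √(Y + 4) = √(4 + Y))
-124*158 + T(√(2 - 6)) = -124*158 + √(4 + √(2 - 6)) = -19592 + √(4 + √(-4)) = -19592 + √(4 + 2*I)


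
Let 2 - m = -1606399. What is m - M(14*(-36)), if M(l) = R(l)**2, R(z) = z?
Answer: 1352385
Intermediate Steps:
M(l) = l**2
m = 1606401 (m = 2 - 1*(-1606399) = 2 + 1606399 = 1606401)
m - M(14*(-36)) = 1606401 - (14*(-36))**2 = 1606401 - 1*(-504)**2 = 1606401 - 1*254016 = 1606401 - 254016 = 1352385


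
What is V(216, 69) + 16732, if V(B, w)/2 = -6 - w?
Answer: 16582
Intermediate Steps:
V(B, w) = -12 - 2*w (V(B, w) = 2*(-6 - w) = -12 - 2*w)
V(216, 69) + 16732 = (-12 - 2*69) + 16732 = (-12 - 138) + 16732 = -150 + 16732 = 16582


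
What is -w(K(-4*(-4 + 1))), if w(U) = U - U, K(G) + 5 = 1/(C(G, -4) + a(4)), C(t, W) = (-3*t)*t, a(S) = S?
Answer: 0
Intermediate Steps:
C(t, W) = -3*t**2
K(G) = -5 + 1/(4 - 3*G**2) (K(G) = -5 + 1/(-3*G**2 + 4) = -5 + 1/(4 - 3*G**2))
w(U) = 0
-w(K(-4*(-4 + 1))) = -1*0 = 0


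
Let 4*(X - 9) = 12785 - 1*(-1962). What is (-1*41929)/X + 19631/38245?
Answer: -6124093347/565375835 ≈ -10.832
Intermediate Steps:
X = 14783/4 (X = 9 + (12785 - 1*(-1962))/4 = 9 + (12785 + 1962)/4 = 9 + (¼)*14747 = 9 + 14747/4 = 14783/4 ≈ 3695.8)
(-1*41929)/X + 19631/38245 = (-1*41929)/(14783/4) + 19631/38245 = -41929*4/14783 + 19631*(1/38245) = -167716/14783 + 19631/38245 = -6124093347/565375835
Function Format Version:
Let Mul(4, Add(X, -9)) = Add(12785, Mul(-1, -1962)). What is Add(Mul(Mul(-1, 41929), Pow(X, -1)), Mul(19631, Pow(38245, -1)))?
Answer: Rational(-6124093347, 565375835) ≈ -10.832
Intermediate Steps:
X = Rational(14783, 4) (X = Add(9, Mul(Rational(1, 4), Add(12785, Mul(-1, -1962)))) = Add(9, Mul(Rational(1, 4), Add(12785, 1962))) = Add(9, Mul(Rational(1, 4), 14747)) = Add(9, Rational(14747, 4)) = Rational(14783, 4) ≈ 3695.8)
Add(Mul(Mul(-1, 41929), Pow(X, -1)), Mul(19631, Pow(38245, -1))) = Add(Mul(Mul(-1, 41929), Pow(Rational(14783, 4), -1)), Mul(19631, Pow(38245, -1))) = Add(Mul(-41929, Rational(4, 14783)), Mul(19631, Rational(1, 38245))) = Add(Rational(-167716, 14783), Rational(19631, 38245)) = Rational(-6124093347, 565375835)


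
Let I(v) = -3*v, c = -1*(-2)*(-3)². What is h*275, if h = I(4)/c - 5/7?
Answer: -7975/21 ≈ -379.76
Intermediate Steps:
c = 18 (c = 2*9 = 18)
h = -29/21 (h = -3*4/18 - 5/7 = -12*1/18 - 5*⅐ = -⅔ - 5/7 = -29/21 ≈ -1.3810)
h*275 = -29/21*275 = -7975/21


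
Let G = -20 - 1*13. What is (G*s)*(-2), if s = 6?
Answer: 396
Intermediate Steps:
G = -33 (G = -20 - 13 = -33)
(G*s)*(-2) = -33*6*(-2) = -198*(-2) = 396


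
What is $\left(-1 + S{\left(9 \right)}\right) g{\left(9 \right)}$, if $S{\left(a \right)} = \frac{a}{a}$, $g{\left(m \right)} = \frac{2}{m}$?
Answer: $0$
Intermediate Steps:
$S{\left(a \right)} = 1$
$\left(-1 + S{\left(9 \right)}\right) g{\left(9 \right)} = \left(-1 + 1\right) \frac{2}{9} = 0 \cdot 2 \cdot \frac{1}{9} = 0 \cdot \frac{2}{9} = 0$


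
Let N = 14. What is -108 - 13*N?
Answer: -290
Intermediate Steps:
-108 - 13*N = -108 - 13*14 = -108 - 182 = -290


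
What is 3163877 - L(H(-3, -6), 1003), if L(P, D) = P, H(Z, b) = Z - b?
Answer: 3163874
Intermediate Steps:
3163877 - L(H(-3, -6), 1003) = 3163877 - (-3 - 1*(-6)) = 3163877 - (-3 + 6) = 3163877 - 1*3 = 3163877 - 3 = 3163874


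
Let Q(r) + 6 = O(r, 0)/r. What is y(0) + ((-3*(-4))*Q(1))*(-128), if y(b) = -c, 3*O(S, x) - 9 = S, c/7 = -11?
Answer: 4173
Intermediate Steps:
c = -77 (c = 7*(-11) = -77)
O(S, x) = 3 + S/3
Q(r) = -6 + (3 + r/3)/r
y(b) = 77 (y(b) = -1*(-77) = 77)
y(0) + ((-3*(-4))*Q(1))*(-128) = 77 + ((-3*(-4))*(-17/3 + 3/1))*(-128) = 77 + (12*(-17/3 + 3*1))*(-128) = 77 + (12*(-17/3 + 3))*(-128) = 77 + (12*(-8/3))*(-128) = 77 - 32*(-128) = 77 + 4096 = 4173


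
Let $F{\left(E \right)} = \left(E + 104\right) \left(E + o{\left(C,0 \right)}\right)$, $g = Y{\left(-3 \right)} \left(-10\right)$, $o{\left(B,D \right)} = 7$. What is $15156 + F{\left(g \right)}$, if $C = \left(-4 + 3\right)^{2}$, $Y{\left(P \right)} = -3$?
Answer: $20114$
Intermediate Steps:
$C = 1$ ($C = \left(-1\right)^{2} = 1$)
$g = 30$ ($g = \left(-3\right) \left(-10\right) = 30$)
$F{\left(E \right)} = \left(7 + E\right) \left(104 + E\right)$ ($F{\left(E \right)} = \left(E + 104\right) \left(E + 7\right) = \left(104 + E\right) \left(7 + E\right) = \left(7 + E\right) \left(104 + E\right)$)
$15156 + F{\left(g \right)} = 15156 + \left(728 + 30^{2} + 111 \cdot 30\right) = 15156 + \left(728 + 900 + 3330\right) = 15156 + 4958 = 20114$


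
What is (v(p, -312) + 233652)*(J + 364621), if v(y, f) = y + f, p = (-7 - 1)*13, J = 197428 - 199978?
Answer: 84447991756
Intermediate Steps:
J = -2550
p = -104 (p = -8*13 = -104)
v(y, f) = f + y
(v(p, -312) + 233652)*(J + 364621) = ((-312 - 104) + 233652)*(-2550 + 364621) = (-416 + 233652)*362071 = 233236*362071 = 84447991756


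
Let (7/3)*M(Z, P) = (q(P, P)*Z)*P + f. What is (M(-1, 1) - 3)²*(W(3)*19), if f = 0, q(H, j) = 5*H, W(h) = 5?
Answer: 123120/49 ≈ 2512.7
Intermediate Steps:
M(Z, P) = 15*Z*P²/7 (M(Z, P) = 3*(((5*P)*Z)*P + 0)/7 = 3*((5*P*Z)*P + 0)/7 = 3*(5*Z*P² + 0)/7 = 3*(5*Z*P²)/7 = 15*Z*P²/7)
(M(-1, 1) - 3)²*(W(3)*19) = ((15/7)*(-1)*1² - 3)²*(5*19) = ((15/7)*(-1)*1 - 3)²*95 = (-15/7 - 3)²*95 = (-36/7)²*95 = (1296/49)*95 = 123120/49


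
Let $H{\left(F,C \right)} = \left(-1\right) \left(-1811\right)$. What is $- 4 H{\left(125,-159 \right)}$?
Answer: $-7244$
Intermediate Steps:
$H{\left(F,C \right)} = 1811$
$- 4 H{\left(125,-159 \right)} = \left(-4\right) 1811 = -7244$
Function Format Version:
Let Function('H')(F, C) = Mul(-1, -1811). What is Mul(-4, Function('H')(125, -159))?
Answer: -7244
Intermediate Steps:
Function('H')(F, C) = 1811
Mul(-4, Function('H')(125, -159)) = Mul(-4, 1811) = -7244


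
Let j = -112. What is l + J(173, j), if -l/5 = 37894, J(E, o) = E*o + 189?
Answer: -208657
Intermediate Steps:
J(E, o) = 189 + E*o
l = -189470 (l = -5*37894 = -189470)
l + J(173, j) = -189470 + (189 + 173*(-112)) = -189470 + (189 - 19376) = -189470 - 19187 = -208657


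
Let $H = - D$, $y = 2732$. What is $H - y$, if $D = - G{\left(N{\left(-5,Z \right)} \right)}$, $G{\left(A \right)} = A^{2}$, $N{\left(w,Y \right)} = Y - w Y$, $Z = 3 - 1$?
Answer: $-2588$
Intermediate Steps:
$Z = 2$ ($Z = 3 - 1 = 2$)
$N{\left(w,Y \right)} = Y - Y w$
$D = -144$ ($D = - \left(2 \left(1 - -5\right)\right)^{2} = - \left(2 \left(1 + 5\right)\right)^{2} = - \left(2 \cdot 6\right)^{2} = - 12^{2} = \left(-1\right) 144 = -144$)
$H = 144$ ($H = \left(-1\right) \left(-144\right) = 144$)
$H - y = 144 - 2732 = -2588$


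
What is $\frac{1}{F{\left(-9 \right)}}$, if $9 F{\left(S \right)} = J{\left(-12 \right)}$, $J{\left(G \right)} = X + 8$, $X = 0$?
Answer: $\frac{9}{8} \approx 1.125$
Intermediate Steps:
$J{\left(G \right)} = 8$ ($J{\left(G \right)} = 0 + 8 = 8$)
$F{\left(S \right)} = \frac{8}{9}$ ($F{\left(S \right)} = \frac{1}{9} \cdot 8 = \frac{8}{9}$)
$\frac{1}{F{\left(-9 \right)}} = \frac{1}{\frac{8}{9}} = \frac{9}{8}$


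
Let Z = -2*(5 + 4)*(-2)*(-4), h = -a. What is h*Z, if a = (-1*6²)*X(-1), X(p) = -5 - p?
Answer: 20736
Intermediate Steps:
a = 144 (a = (-1*6²)*(-5 - 1*(-1)) = (-1*36)*(-5 + 1) = -36*(-4) = 144)
h = -144 (h = -1*144 = -144)
Z = -144 (Z = -18*(-2)*(-4) = -2*(-18)*(-4) = 36*(-4) = -144)
h*Z = -144*(-144) = 20736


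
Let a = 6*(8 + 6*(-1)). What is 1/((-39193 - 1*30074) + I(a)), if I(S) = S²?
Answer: -1/69123 ≈ -1.4467e-5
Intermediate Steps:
a = 12 (a = 6*(8 - 6) = 6*2 = 12)
1/((-39193 - 1*30074) + I(a)) = 1/((-39193 - 1*30074) + 12²) = 1/((-39193 - 30074) + 144) = 1/(-69267 + 144) = 1/(-69123) = -1/69123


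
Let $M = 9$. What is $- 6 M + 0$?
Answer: $-54$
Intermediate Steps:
$- 6 M + 0 = \left(-6\right) 9 + 0 = -54 + 0 = -54$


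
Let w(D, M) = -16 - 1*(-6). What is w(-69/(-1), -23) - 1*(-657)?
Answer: 647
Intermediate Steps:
w(D, M) = -10 (w(D, M) = -16 + 6 = -10)
w(-69/(-1), -23) - 1*(-657) = -10 - 1*(-657) = -10 + 657 = 647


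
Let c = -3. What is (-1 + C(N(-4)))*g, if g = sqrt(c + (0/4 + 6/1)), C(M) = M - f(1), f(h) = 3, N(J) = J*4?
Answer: -20*sqrt(3) ≈ -34.641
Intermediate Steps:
N(J) = 4*J
C(M) = -3 + M (C(M) = M - 1*3 = M - 3 = -3 + M)
g = sqrt(3) (g = sqrt(-3 + (0/4 + 6/1)) = sqrt(-3 + (0*(1/4) + 6*1)) = sqrt(-3 + (0 + 6)) = sqrt(-3 + 6) = sqrt(3) ≈ 1.7320)
(-1 + C(N(-4)))*g = (-1 + (-3 + 4*(-4)))*sqrt(3) = (-1 + (-3 - 16))*sqrt(3) = (-1 - 19)*sqrt(3) = -20*sqrt(3)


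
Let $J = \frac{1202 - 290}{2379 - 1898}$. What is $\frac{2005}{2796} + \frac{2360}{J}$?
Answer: $\frac{66161165}{53124} \approx 1245.4$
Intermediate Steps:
$J = \frac{912}{481}$ ($J = \frac{912}{2379 - 1898} = \frac{912}{481} \approx 1.896$)
$\frac{2005}{2796} + \frac{2360}{J} = \frac{2005}{2796} + \frac{2360}{\frac{912}{481}} = 2005 \cdot \frac{1}{2796} + 2360 \cdot \frac{481}{912} = \frac{2005}{2796} + \frac{141895}{114} = \frac{66161165}{53124}$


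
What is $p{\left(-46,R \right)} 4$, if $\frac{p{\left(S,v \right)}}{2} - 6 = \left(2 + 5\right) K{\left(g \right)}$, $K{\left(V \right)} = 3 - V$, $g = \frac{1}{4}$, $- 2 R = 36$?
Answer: $202$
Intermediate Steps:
$R = -18$ ($R = \left(- \frac{1}{2}\right) 36 = -18$)
$g = \frac{1}{4} \approx 0.25$
$p{\left(S,v \right)} = \frac{101}{2}$ ($p{\left(S,v \right)} = 12 + 2 \left(2 + 5\right) \left(3 - \frac{1}{4}\right) = 12 + 2 \cdot 7 \left(3 - \frac{1}{4}\right) = 12 + 2 \cdot 7 \cdot \frac{11}{4} = 12 + 2 \cdot \frac{77}{4} = 12 + \frac{77}{2} = \frac{101}{2}$)
$p{\left(-46,R \right)} 4 = \frac{101}{2} \cdot 4 = 202$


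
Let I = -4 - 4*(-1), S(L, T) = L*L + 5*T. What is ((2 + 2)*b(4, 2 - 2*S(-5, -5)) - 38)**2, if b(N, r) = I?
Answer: 1444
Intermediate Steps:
S(L, T) = L**2 + 5*T
I = 0 (I = -4 + 4 = 0)
b(N, r) = 0
((2 + 2)*b(4, 2 - 2*S(-5, -5)) - 38)**2 = ((2 + 2)*0 - 38)**2 = (4*0 - 38)**2 = (0 - 38)**2 = (-38)**2 = 1444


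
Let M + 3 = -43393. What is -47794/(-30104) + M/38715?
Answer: 271975763/582738180 ≈ 0.46672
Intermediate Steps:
M = -43396 (M = -3 - 43393 = -43396)
-47794/(-30104) + M/38715 = -47794/(-30104) - 43396/38715 = -47794*(-1/30104) - 43396*1/38715 = 23897/15052 - 43396/38715 = 271975763/582738180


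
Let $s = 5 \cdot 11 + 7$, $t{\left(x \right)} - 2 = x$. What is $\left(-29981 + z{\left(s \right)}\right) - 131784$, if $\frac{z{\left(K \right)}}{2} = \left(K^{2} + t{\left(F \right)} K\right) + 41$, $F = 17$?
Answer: $-151639$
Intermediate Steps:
$t{\left(x \right)} = 2 + x$
$s = 62$ ($s = 55 + 7 = 62$)
$z{\left(K \right)} = 82 + 2 K^{2} + 38 K$ ($z{\left(K \right)} = 2 \left(\left(K^{2} + \left(2 + 17\right) K\right) + 41\right) = 2 \left(\left(K^{2} + 19 K\right) + 41\right) = 2 \left(41 + K^{2} + 19 K\right) = 82 + 2 K^{2} + 38 K$)
$\left(-29981 + z{\left(s \right)}\right) - 131784 = \left(-29981 + \left(82 + 2 \cdot 62^{2} + 38 \cdot 62\right)\right) - 131784 = \left(-29981 + \left(82 + 2 \cdot 3844 + 2356\right)\right) - 131784 = \left(-29981 + \left(82 + 7688 + 2356\right)\right) - 131784 = \left(-29981 + 10126\right) - 131784 = -19855 - 131784 = -151639$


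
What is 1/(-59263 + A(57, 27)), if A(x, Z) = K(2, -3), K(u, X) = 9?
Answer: -1/59254 ≈ -1.6876e-5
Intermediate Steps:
A(x, Z) = 9
1/(-59263 + A(57, 27)) = 1/(-59263 + 9) = 1/(-59254) = -1/59254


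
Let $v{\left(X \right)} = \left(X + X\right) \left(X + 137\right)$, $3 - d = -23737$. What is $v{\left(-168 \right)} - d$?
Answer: $-13324$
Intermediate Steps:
$d = 23740$ ($d = 3 - -23737 = 3 + 23737 = 23740$)
$v{\left(X \right)} = 2 X \left(137 + X\right)$
$v{\left(-168 \right)} - d = 2 \left(-168\right) \left(137 - 168\right) - 23740 = 2 \left(-168\right) \left(-31\right) - 23740 = 10416 - 23740 = -13324$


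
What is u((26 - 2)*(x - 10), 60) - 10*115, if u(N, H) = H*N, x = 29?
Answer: 26210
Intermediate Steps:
u((26 - 2)*(x - 10), 60) - 10*115 = 60*((26 - 2)*(29 - 10)) - 10*115 = 60*(24*19) - 1150 = 60*456 - 1150 = 27360 - 1150 = 26210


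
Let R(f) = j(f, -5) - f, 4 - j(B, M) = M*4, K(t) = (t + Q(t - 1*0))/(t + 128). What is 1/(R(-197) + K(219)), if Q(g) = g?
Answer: 347/77125 ≈ 0.0044992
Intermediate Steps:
K(t) = 2*t/(128 + t) (K(t) = (t + (t - 1*0))/(t + 128) = (t + (t + 0))/(128 + t) = (t + t)/(128 + t) = (2*t)/(128 + t) = 2*t/(128 + t))
j(B, M) = 4 - 4*M (j(B, M) = 4 - M*4 = 4 - 4*M)
R(f) = 24 - f (R(f) = (4 - 4*(-5)) - f = (4 + 20) - f = 24 - f)
1/(R(-197) + K(219)) = 1/((24 - 1*(-197)) + 2*219/(128 + 219)) = 1/((24 + 197) + 2*219/347) = 1/(221 + 2*219*(1/347)) = 1/(221 + 438/347) = 1/(77125/347) = 347/77125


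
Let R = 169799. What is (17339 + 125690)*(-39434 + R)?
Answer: 18645975585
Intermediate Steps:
(17339 + 125690)*(-39434 + R) = (17339 + 125690)*(-39434 + 169799) = 143029*130365 = 18645975585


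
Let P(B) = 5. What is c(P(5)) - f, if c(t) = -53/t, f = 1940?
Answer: -9753/5 ≈ -1950.6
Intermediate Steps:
c(P(5)) - f = -53/5 - 1*1940 = -53*⅕ - 1940 = -53/5 - 1940 = -9753/5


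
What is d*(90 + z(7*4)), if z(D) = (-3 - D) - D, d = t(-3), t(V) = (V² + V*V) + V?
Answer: 465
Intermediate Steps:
t(V) = V + 2*V² (t(V) = (V² + V²) + V = 2*V² + V = V + 2*V²)
d = 15 (d = -3*(1 + 2*(-3)) = -3*(1 - 6) = -3*(-5) = 15)
z(D) = -3 - 2*D
d*(90 + z(7*4)) = 15*(90 + (-3 - 14*4)) = 15*(90 + (-3 - 2*28)) = 15*(90 + (-3 - 56)) = 15*(90 - 59) = 15*31 = 465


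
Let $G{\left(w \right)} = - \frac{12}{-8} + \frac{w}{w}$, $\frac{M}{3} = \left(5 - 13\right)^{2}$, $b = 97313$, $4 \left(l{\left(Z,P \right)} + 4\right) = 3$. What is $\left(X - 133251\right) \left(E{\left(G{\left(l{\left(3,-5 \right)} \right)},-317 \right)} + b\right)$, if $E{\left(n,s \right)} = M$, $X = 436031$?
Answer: $29522563900$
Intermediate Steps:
$l{\left(Z,P \right)} = - \frac{13}{4}$ ($l{\left(Z,P \right)} = -4 + \frac{1}{4} \cdot 3 = -4 + \frac{3}{4} = - \frac{13}{4}$)
$M = 192$ ($M = 3 \left(5 - 13\right)^{2} = 3 \left(-8\right)^{2} = 3 \cdot 64 = 192$)
$G{\left(w \right)} = \frac{5}{2}$ ($G{\left(w \right)} = \left(-12\right) \left(- \frac{1}{8}\right) + 1 = \frac{3}{2} + 1 = \frac{5}{2}$)
$E{\left(n,s \right)} = 192$
$\left(X - 133251\right) \left(E{\left(G{\left(l{\left(3,-5 \right)} \right)},-317 \right)} + b\right) = \left(436031 - 133251\right) \left(192 + 97313\right) = 302780 \cdot 97505 = 29522563900$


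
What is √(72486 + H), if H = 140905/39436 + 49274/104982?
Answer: √77655777304324124313687/1035017538 ≈ 269.24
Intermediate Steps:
H = 8367829087/2070035076 (H = 140905*(1/39436) + 49274*(1/104982) = 140905/39436 + 24637/52491 = 8367829087/2070035076 ≈ 4.0424)
√(72486 + H) = √(72486 + 8367829087/2070035076) = √(150056930348023/2070035076) = √77655777304324124313687/1035017538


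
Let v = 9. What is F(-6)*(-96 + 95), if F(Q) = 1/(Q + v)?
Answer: -1/3 ≈ -0.33333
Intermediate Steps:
F(Q) = 1/(9 + Q) (F(Q) = 1/(Q + 9) = 1/(9 + Q))
F(-6)*(-96 + 95) = (-96 + 95)/(9 - 6) = -1/3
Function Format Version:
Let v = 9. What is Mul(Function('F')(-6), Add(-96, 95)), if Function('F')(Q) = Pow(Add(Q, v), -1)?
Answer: Rational(-1, 3) ≈ -0.33333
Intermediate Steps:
Function('F')(Q) = Pow(Add(9, Q), -1) (Function('F')(Q) = Pow(Add(Q, 9), -1) = Pow(Add(9, Q), -1))
Mul(Function('F')(-6), Add(-96, 95)) = Mul(Pow(Add(9, -6), -1), Add(-96, 95)) = Mul(Pow(3, -1), -1) = Mul(Rational(1, 3), -1) = Rational(-1, 3)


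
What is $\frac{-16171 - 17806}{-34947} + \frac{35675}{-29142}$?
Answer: $- \frac{3167611}{12573154} \approx -0.25193$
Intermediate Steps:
$\frac{-16171 - 17806}{-34947} + \frac{35675}{-29142} = \left(-33977\right) \left(- \frac{1}{34947}\right) + 35675 \left(- \frac{1}{29142}\right) = \frac{33977}{34947} - \frac{35675}{29142} = - \frac{3167611}{12573154}$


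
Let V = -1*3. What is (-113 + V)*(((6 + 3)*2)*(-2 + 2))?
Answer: 0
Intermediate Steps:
V = -3
(-113 + V)*(((6 + 3)*2)*(-2 + 2)) = (-113 - 3)*(((6 + 3)*2)*(-2 + 2)) = -116*9*2*0 = -2088*0 = -116*0 = 0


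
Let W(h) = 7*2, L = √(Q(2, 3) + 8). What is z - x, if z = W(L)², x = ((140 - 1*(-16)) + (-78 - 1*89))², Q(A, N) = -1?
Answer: 75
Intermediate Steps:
L = √7 (L = √(-1 + 8) = √7 ≈ 2.6458)
W(h) = 14
x = 121 (x = ((140 + 16) + (-78 - 89))² = (156 - 167)² = (-11)² = 121)
z = 196 (z = 14² = 196)
z - x = 196 - 1*121 = 196 - 121 = 75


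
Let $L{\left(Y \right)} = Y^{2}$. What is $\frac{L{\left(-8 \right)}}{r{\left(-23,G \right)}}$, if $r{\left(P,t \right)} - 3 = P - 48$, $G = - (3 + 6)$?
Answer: $- \frac{16}{17} \approx -0.94118$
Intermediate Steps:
$G = -9$ ($G = \left(-1\right) 9 = -9$)
$r{\left(P,t \right)} = -45 + P$ ($r{\left(P,t \right)} = 3 + \left(P - 48\right) = 3 + \left(-48 + P\right) = -45 + P$)
$\frac{L{\left(-8 \right)}}{r{\left(-23,G \right)}} = \frac{\left(-8\right)^{2}}{-45 - 23} = \frac{64}{-68} = 64 \left(- \frac{1}{68}\right) = - \frac{16}{17}$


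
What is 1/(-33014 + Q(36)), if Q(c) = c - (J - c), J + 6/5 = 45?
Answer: -5/164929 ≈ -3.0316e-5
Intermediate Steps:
J = 219/5 (J = -6/5 + 45 = 219/5 ≈ 43.800)
Q(c) = -219/5 + 2*c (Q(c) = c - (219/5 - c) = c + (-219/5 + c) = -219/5 + 2*c)
1/(-33014 + Q(36)) = 1/(-33014 + (-219/5 + 2*36)) = 1/(-33014 + (-219/5 + 72)) = 1/(-33014 + 141/5) = 1/(-164929/5) = -5/164929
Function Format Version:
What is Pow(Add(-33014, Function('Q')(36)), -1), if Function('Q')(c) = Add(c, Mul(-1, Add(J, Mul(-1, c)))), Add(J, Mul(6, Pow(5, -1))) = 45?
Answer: Rational(-5, 164929) ≈ -3.0316e-5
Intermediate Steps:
J = Rational(219, 5) (J = Add(Rational(-6, 5), 45) = Rational(219, 5) ≈ 43.800)
Function('Q')(c) = Add(Rational(-219, 5), Mul(2, c)) (Function('Q')(c) = Add(c, Mul(-1, Add(Rational(219, 5), Mul(-1, c)))) = Add(c, Add(Rational(-219, 5), c)) = Add(Rational(-219, 5), Mul(2, c)))
Pow(Add(-33014, Function('Q')(36)), -1) = Pow(Add(-33014, Add(Rational(-219, 5), Mul(2, 36))), -1) = Pow(Add(-33014, Add(Rational(-219, 5), 72)), -1) = Pow(Add(-33014, Rational(141, 5)), -1) = Pow(Rational(-164929, 5), -1) = Rational(-5, 164929)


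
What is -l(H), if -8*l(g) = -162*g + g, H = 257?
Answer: -41377/8 ≈ -5172.1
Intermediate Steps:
l(g) = 161*g/8 (l(g) = -(-162*g + g)/8 = -(-161)*g/8 = 161*g/8)
-l(H) = -161*257/8 = -1*41377/8 = -41377/8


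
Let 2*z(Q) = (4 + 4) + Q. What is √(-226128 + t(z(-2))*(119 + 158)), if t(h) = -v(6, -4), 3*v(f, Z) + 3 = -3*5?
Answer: I*√224466 ≈ 473.78*I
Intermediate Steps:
z(Q) = 4 + Q/2 (z(Q) = ((4 + 4) + Q)/2 = (8 + Q)/2 = 4 + Q/2)
v(f, Z) = -6 (v(f, Z) = -1 + (-3*5)/3 = -1 + (⅓)*(-15) = -1 - 5 = -6)
t(h) = 6 (t(h) = -1*(-6) = 6)
√(-226128 + t(z(-2))*(119 + 158)) = √(-226128 + 6*(119 + 158)) = √(-226128 + 6*277) = √(-226128 + 1662) = √(-224466) = I*√224466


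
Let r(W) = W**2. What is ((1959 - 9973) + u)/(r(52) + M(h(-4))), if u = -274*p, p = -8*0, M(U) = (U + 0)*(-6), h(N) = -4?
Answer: -4007/1364 ≈ -2.9377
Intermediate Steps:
M(U) = -6*U (M(U) = U*(-6) = -6*U)
p = 0
u = 0 (u = -274*0 = 0)
((1959 - 9973) + u)/(r(52) + M(h(-4))) = ((1959 - 9973) + 0)/(52**2 - 6*(-4)) = (-8014 + 0)/(2704 + 24) = -8014/2728 = -8014*1/2728 = -4007/1364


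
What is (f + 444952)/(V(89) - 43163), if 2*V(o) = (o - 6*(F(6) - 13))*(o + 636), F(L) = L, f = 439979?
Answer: 589954/2883 ≈ 204.63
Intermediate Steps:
V(o) = (42 + o)*(636 + o)/2 (V(o) = ((o - 6*(6 - 13))*(o + 636))/2 = ((o - 6*(-7))*(636 + o))/2 = ((o + 42)*(636 + o))/2 = ((42 + o)*(636 + o))/2 = (42 + o)*(636 + o)/2)
(f + 444952)/(V(89) - 43163) = (439979 + 444952)/((13356 + (½)*89² + 339*89) - 43163) = 884931/((13356 + (½)*7921 + 30171) - 43163) = 884931/((13356 + 7921/2 + 30171) - 43163) = 884931/(94975/2 - 43163) = 884931/(8649/2) = 884931*(2/8649) = 589954/2883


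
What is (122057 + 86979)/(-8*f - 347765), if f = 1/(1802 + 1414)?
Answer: -84032472/139801531 ≈ -0.60108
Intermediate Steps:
f = 1/3216 ≈ 0.00031095
(122057 + 86979)/(-8*f - 347765) = (122057 + 86979)/(-8*1/3216 - 347765) = 209036/(-1/402 - 347765) = 209036/(-139801531/402) = 209036*(-402/139801531) = -84032472/139801531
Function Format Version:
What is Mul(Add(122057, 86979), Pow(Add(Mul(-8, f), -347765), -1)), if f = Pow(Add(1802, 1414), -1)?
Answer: Rational(-84032472, 139801531) ≈ -0.60108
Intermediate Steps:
f = Rational(1, 3216) (f = Pow(3216, -1) = Rational(1, 3216) ≈ 0.00031095)
Mul(Add(122057, 86979), Pow(Add(Mul(-8, f), -347765), -1)) = Mul(Add(122057, 86979), Pow(Add(Mul(-8, Rational(1, 3216)), -347765), -1)) = Mul(209036, Pow(Add(Rational(-1, 402), -347765), -1)) = Mul(209036, Pow(Rational(-139801531, 402), -1)) = Mul(209036, Rational(-402, 139801531)) = Rational(-84032472, 139801531)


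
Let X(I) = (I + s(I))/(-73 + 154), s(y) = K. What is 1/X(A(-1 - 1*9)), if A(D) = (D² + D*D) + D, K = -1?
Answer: 3/7 ≈ 0.42857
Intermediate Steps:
s(y) = -1
A(D) = D + 2*D² (A(D) = (D² + D²) + D = 2*D² + D = D + 2*D²)
X(I) = -1/81 + I/81 (X(I) = (I - 1)/(-73 + 154) = (-1 + I)/81 = (-1 + I)*(1/81) = -1/81 + I/81)
1/X(A(-1 - 1*9)) = 1/(-1/81 + ((-1 - 1*9)*(1 + 2*(-1 - 1*9)))/81) = 1/(-1/81 + ((-1 - 9)*(1 + 2*(-1 - 9)))/81) = 1/(-1/81 + (-10*(1 + 2*(-10)))/81) = 1/(-1/81 + (-10*(1 - 20))/81) = 1/(-1/81 + (-10*(-19))/81) = 1/(-1/81 + (1/81)*190) = 1/(-1/81 + 190/81) = 1/(7/3) = 3/7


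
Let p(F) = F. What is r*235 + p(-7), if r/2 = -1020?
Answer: -479407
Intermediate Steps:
r = -2040 (r = 2*(-1020) = -2040)
r*235 + p(-7) = -2040*235 - 7 = -479400 - 7 = -479407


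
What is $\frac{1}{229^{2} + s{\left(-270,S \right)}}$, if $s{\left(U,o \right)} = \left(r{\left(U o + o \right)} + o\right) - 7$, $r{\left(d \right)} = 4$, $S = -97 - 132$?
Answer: $\frac{1}{52209} \approx 1.9154 \cdot 10^{-5}$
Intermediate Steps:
$S = -229$
$s{\left(U,o \right)} = -3 + o$ ($s{\left(U,o \right)} = \left(4 + o\right) - 7 = -3 + o$)
$\frac{1}{229^{2} + s{\left(-270,S \right)}} = \frac{1}{229^{2} - 232} = \frac{1}{52441 - 232} = \frac{1}{52209}$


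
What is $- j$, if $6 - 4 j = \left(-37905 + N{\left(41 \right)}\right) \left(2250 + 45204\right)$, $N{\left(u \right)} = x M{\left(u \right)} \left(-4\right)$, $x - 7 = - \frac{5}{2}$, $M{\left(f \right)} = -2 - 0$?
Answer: $-449258883$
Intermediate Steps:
$M{\left(f \right)} = -2$ ($M{\left(f \right)} = -2 + 0 = -2$)
$x = \frac{9}{2}$ ($x = 7 - \frac{5}{2} = \frac{9}{2} \approx 4.5$)
$N{\left(u \right)} = 36$ ($N{\left(u \right)} = \frac{9}{2} \left(-2\right) \left(-4\right) = \left(-9\right) \left(-4\right) = 36$)
$j = 449258883$ ($j = \frac{3}{2} - \frac{\left(-37905 + 36\right) \left(2250 + 45204\right)}{4} = \frac{3}{2} - \frac{\left(-37869\right) 47454}{4} = \frac{3}{2} - - \frac{898517763}{2} = \frac{3}{2} + \frac{898517763}{2} = 449258883$)
$- j = \left(-1\right) 449258883 = -449258883$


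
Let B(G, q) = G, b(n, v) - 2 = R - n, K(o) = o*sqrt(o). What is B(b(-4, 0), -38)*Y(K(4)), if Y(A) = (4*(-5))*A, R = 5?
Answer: -1760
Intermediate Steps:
K(o) = o**(3/2)
b(n, v) = 7 - n (b(n, v) = 2 + (5 - n) = 7 - n)
Y(A) = -20*A
B(b(-4, 0), -38)*Y(K(4)) = (7 - 1*(-4))*(-20*4**(3/2)) = (7 + 4)*(-20*8) = 11*(-160) = -1760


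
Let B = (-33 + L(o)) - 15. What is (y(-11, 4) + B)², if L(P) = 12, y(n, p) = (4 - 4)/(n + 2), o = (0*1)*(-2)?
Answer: 1296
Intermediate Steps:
o = 0 (o = 0*(-2) = 0)
y(n, p) = 0 (y(n, p) = 0/(2 + n) = 0)
B = -36 (B = (-33 + 12) - 15 = -21 - 15 = -36)
(y(-11, 4) + B)² = (0 - 36)² = (-36)² = 1296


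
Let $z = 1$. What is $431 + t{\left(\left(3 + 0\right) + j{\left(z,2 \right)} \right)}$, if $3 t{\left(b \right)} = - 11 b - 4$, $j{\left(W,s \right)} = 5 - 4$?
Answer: $415$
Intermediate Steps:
$j{\left(W,s \right)} = 1$ ($j{\left(W,s \right)} = 5 - 4 = 1$)
$t{\left(b \right)} = - \frac{4}{3} - \frac{11 b}{3}$ ($t{\left(b \right)} = \frac{- 11 b - 4}{3} = \frac{-4 - 11 b}{3} = - \frac{4}{3} - \frac{11 b}{3}$)
$431 + t{\left(\left(3 + 0\right) + j{\left(z,2 \right)} \right)} = 431 - \left(\frac{4}{3} + \frac{11 \left(\left(3 + 0\right) + 1\right)}{3}\right) = 431 - \left(\frac{4}{3} + \frac{11 \left(3 + 1\right)}{3}\right) = 431 - 16 = 415$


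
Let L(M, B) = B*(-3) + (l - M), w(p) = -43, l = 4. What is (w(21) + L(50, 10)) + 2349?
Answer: 2230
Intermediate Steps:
L(M, B) = 4 - M - 3*B (L(M, B) = B*(-3) + (4 - M) = -3*B + (4 - M) = 4 - M - 3*B)
(w(21) + L(50, 10)) + 2349 = (-43 + (4 - 1*50 - 3*10)) + 2349 = (-43 + (4 - 50 - 30)) + 2349 = (-43 - 76) + 2349 = -119 + 2349 = 2230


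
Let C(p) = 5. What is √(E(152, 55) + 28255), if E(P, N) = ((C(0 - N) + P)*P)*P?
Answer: √3655583 ≈ 1912.0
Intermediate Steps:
E(P, N) = P²*(5 + P) (E(P, N) = ((5 + P)*P)*P = (P*(5 + P))*P = P²*(5 + P))
√(E(152, 55) + 28255) = √(152²*(5 + 152) + 28255) = √(23104*157 + 28255) = √(3627328 + 28255) = √3655583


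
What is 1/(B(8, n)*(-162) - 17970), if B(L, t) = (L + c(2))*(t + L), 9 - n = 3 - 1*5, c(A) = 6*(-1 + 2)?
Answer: -1/61062 ≈ -1.6377e-5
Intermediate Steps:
c(A) = 6 (c(A) = 6*1 = 6)
n = 11 (n = 9 - (3 - 1*5) = 9 - (3 - 5) = 9 - 1*(-2) = 9 + 2 = 11)
B(L, t) = (6 + L)*(L + t) (B(L, t) = (L + 6)*(t + L) = (6 + L)*(L + t))
1/(B(8, n)*(-162) - 17970) = 1/((8**2 + 6*8 + 6*11 + 8*11)*(-162) - 17970) = 1/((64 + 48 + 66 + 88)*(-162) - 17970) = 1/(266*(-162) - 17970) = 1/(-43092 - 17970) = 1/(-61062) = -1/61062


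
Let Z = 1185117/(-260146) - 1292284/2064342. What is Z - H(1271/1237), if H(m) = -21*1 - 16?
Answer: 1220532307429/38359308138 ≈ 31.818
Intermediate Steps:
Z = -198762093677/38359308138 (Z = 1185117*(-1/260146) - 1292284*1/2064342 = -1185117/260146 - 92306/147453 = -198762093677/38359308138 ≈ -5.1816)
H(m) = -37 (H(m) = -21 - 16 = -37)
Z - H(1271/1237) = -198762093677/38359308138 - 1*(-37) = -198762093677/38359308138 + 37 = 1220532307429/38359308138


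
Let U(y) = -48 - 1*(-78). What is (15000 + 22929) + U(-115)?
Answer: 37959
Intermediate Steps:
U(y) = 30 (U(y) = -48 + 78 = 30)
(15000 + 22929) + U(-115) = (15000 + 22929) + 30 = 37929 + 30 = 37959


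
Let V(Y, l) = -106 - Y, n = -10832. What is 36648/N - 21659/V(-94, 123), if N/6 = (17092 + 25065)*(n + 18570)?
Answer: 3532700609995/1957265196 ≈ 1804.9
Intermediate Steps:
N = 1957265196 (N = 6*((17092 + 25065)*(-10832 + 18570)) = 6*(42157*7738) = 6*326210866 = 1957265196)
36648/N - 21659/V(-94, 123) = 36648/1957265196 - 21659/(-106 - 1*(-94)) = 36648*(1/1957265196) - 21659/(-106 + 94) = 3054/163105433 - 21659/(-12) = 3054/163105433 - 21659*(-1/12) = 3054/163105433 + 21659/12 = 3532700609995/1957265196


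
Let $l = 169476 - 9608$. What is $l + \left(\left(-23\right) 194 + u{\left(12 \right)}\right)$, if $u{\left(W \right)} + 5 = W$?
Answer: $155413$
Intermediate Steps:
$l = 159868$ ($l = 169476 - 9608 = 159868$)
$u{\left(W \right)} = -5 + W$
$l + \left(\left(-23\right) 194 + u{\left(12 \right)}\right) = 159868 + \left(\left(-23\right) 194 + \left(-5 + 12\right)\right) = 159868 + \left(-4462 + 7\right) = 159868 - 4455 = 155413$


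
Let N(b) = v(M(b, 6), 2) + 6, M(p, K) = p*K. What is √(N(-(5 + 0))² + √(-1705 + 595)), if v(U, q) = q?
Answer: √(64 + I*√1110) ≈ 8.2508 + 2.019*I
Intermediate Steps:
M(p, K) = K*p
N(b) = 8 (N(b) = 2 + 6 = 8)
√(N(-(5 + 0))² + √(-1705 + 595)) = √(8² + √(-1705 + 595)) = √(64 + √(-1110)) = √(64 + I*√1110)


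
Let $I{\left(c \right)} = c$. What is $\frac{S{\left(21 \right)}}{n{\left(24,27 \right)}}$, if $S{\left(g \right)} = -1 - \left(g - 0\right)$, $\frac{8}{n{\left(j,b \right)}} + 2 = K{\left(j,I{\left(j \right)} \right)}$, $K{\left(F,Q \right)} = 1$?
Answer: $\frac{11}{4} \approx 2.75$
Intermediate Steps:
$n{\left(j,b \right)} = -8$ ($n{\left(j,b \right)} = \frac{8}{-2 + 1} = \frac{8}{-1} = 8 \left(-1\right) = -8$)
$S{\left(g \right)} = -1 - g$ ($S{\left(g \right)} = -1 - \left(g + 0\right) = -1 - g$)
$\frac{S{\left(21 \right)}}{n{\left(24,27 \right)}} = \frac{-1 - 21}{-8} = \left(-1 - 21\right) \left(- \frac{1}{8}\right) = \left(-22\right) \left(- \frac{1}{8}\right) = \frac{11}{4}$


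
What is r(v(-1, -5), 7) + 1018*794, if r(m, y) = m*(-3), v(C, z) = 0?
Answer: 808292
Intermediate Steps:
r(m, y) = -3*m
r(v(-1, -5), 7) + 1018*794 = -3*0 + 1018*794 = 0 + 808292 = 808292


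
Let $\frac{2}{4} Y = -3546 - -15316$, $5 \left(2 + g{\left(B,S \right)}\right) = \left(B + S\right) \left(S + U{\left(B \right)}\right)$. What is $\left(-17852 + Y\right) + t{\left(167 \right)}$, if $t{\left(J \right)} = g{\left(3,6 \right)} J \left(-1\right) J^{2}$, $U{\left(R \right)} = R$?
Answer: $- \frac{330651433}{5} \approx -6.613 \cdot 10^{7}$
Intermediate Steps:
$g{\left(B,S \right)} = -2 + \frac{\left(B + S\right)^{2}}{5}$ ($g{\left(B,S \right)} = -2 + \frac{\left(B + S\right) \left(S + B\right)}{5} = -2 + \frac{\left(B + S\right) \left(B + S\right)}{5} = -2 + \frac{\left(B + S\right)^{2}}{5}$)
$Y = 23540$ ($Y = 2 \left(-3546 - -15316\right) = 2 \left(-3546 + 15316\right) = 2 \cdot 11770 = 23540$)
$t{\left(J \right)} = - \frac{71 J^{3}}{5}$ ($t{\left(J \right)} = \left(-2 + \frac{3^{2}}{5} + \frac{6^{2}}{5} + \frac{2}{5} \cdot 3 \cdot 6\right) J \left(-1\right) J^{2} = \left(-2 + \frac{1}{5} \cdot 9 + \frac{1}{5} \cdot 36 + \frac{36}{5}\right) J \left(-1\right) J^{2} = \left(-2 + \frac{9}{5} + \frac{36}{5} + \frac{36}{5}\right) J \left(-1\right) J^{2} = \frac{71 J}{5} \left(-1\right) J^{2} = - \frac{71 J}{5} J^{2} = - \frac{71 J^{3}}{5}$)
$\left(-17852 + Y\right) + t{\left(167 \right)} = \left(-17852 + 23540\right) - \frac{71 \cdot 167^{3}}{5} = 5688 - \frac{330679873}{5} = - \frac{330651433}{5}$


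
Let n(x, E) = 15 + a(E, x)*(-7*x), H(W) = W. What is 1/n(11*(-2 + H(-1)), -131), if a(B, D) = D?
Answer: -1/7608 ≈ -0.00013144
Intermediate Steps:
n(x, E) = 15 - 7*x² (n(x, E) = 15 + x*(-7*x) = 15 - 7*x²)
1/n(11*(-2 + H(-1)), -131) = 1/(15 - 7*121*(-2 - 1)²) = 1/(15 - 7*(11*(-3))²) = 1/(15 - 7*(-33)²) = 1/(15 - 7*1089) = 1/(15 - 7623) = 1/(-7608) = -1/7608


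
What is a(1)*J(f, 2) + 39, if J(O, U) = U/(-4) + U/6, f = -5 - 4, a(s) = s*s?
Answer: 233/6 ≈ 38.833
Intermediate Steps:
a(s) = s²
f = -9
J(O, U) = -U/12 (J(O, U) = U*(-¼) + U*(⅙) = -U/4 + U/6 = -U/12)
a(1)*J(f, 2) + 39 = 1²*(-1/12*2) + 39 = 1*(-⅙) + 39 = -⅙ + 39 = 233/6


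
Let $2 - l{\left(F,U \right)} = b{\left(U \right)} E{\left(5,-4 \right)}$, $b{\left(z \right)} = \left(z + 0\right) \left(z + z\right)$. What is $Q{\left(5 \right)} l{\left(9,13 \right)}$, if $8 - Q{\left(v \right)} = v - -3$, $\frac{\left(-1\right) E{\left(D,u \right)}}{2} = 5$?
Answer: $0$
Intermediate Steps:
$E{\left(D,u \right)} = -10$ ($E{\left(D,u \right)} = \left(-2\right) 5 = -10$)
$b{\left(z \right)} = 2 z^{2}$ ($b{\left(z \right)} = z 2 z = 2 z^{2}$)
$Q{\left(v \right)} = 5 - v$ ($Q{\left(v \right)} = 8 - \left(v - -3\right) = 8 - \left(v + 3\right) = 8 - \left(3 + v\right) = 5 - v$)
$l{\left(F,U \right)} = 2 + 20 U^{2}$ ($l{\left(F,U \right)} = 2 - 2 U^{2} \left(-10\right) = 2 - - 20 U^{2} = 2 + 20 U^{2}$)
$Q{\left(5 \right)} l{\left(9,13 \right)} = \left(5 - 5\right) \left(2 + 20 \cdot 13^{2}\right) = \left(5 - 5\right) \left(2 + 20 \cdot 169\right) = 0 \left(2 + 3380\right) = 0 \cdot 3382 = 0$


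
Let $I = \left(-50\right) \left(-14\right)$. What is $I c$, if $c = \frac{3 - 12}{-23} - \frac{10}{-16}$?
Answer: $\frac{32725}{46} \approx 711.41$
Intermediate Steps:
$I = 700$
$c = \frac{187}{184}$ ($c = \left(-9\right) \left(- \frac{1}{23}\right) - - \frac{5}{8} = \frac{9}{23} + \frac{5}{8} = \frac{187}{184} \approx 1.0163$)
$I c = 700 \cdot \frac{187}{184} = \frac{32725}{46}$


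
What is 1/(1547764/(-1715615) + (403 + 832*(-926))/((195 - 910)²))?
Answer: -1226664725/2954306229 ≈ -0.41521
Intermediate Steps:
1/(1547764/(-1715615) + (403 + 832*(-926))/((195 - 910)²)) = 1/(1547764*(-1/1715615) + (403 - 770432)/((-715)²)) = 1/(-1547764/1715615 - 770029/511225) = 1/(-1547764/1715615 - 770029*1/511225) = 1/(-1547764/1715615 - 59233/39325) = 1/(-2954306229/1226664725) = -1226664725/2954306229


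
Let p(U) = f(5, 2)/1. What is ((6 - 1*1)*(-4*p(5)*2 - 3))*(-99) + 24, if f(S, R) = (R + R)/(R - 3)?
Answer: -14331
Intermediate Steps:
f(S, R) = 2*R/(-3 + R) (f(S, R) = (2*R)/(-3 + R) = 2*R/(-3 + R))
p(U) = -4 (p(U) = (2*2/(-3 + 2))/1 = (2*2/(-1))*1 = (2*2*(-1))*1 = -4*1 = -4)
((6 - 1*1)*(-4*p(5)*2 - 3))*(-99) + 24 = ((6 - 1*1)*(-4*(-4)*2 - 3))*(-99) + 24 = ((6 - 1)*(16*2 - 3))*(-99) + 24 = (5*(32 - 3))*(-99) + 24 = (5*29)*(-99) + 24 = 145*(-99) + 24 = -14355 + 24 = -14331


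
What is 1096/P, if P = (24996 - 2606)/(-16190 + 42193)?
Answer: 14249644/11195 ≈ 1272.9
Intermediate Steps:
P = 22390/26003 ≈ 0.86105
1096/P = 1096/(22390/26003) = 1096*(26003/22390) = 14249644/11195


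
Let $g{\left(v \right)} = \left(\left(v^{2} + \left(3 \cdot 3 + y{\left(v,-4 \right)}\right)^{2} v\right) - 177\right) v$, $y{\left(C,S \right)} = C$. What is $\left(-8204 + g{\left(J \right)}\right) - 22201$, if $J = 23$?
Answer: $519387$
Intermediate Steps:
$g{\left(v \right)} = v \left(-177 + v^{2} + v \left(9 + v\right)^{2}\right)$ ($g{\left(v \right)} = \left(\left(v^{2} + \left(3 \cdot 3 + v\right)^{2} v\right) - 177\right) v = \left(\left(v^{2} + \left(9 + v\right)^{2} v\right) - 177\right) v = \left(\left(v^{2} + v \left(9 + v\right)^{2}\right) - 177\right) v = \left(-177 + v^{2} + v \left(9 + v\right)^{2}\right) v = v \left(-177 + v^{2} + v \left(9 + v\right)^{2}\right)$)
$\left(-8204 + g{\left(J \right)}\right) - 22201 = \left(-8204 + 23 \left(-177 + 23^{2} + 23 \left(9 + 23\right)^{2}\right)\right) - 22201 = \left(-8204 + 23 \left(-177 + 529 + 23 \cdot 32^{2}\right)\right) - 22201 = \left(-8204 + 23 \left(-177 + 529 + 23 \cdot 1024\right)\right) - 22201 = \left(-8204 + 23 \left(-177 + 529 + 23552\right)\right) - 22201 = \left(-8204 + 23 \cdot 23904\right) - 22201 = \left(-8204 + 549792\right) - 22201 = 541588 - 22201 = 519387$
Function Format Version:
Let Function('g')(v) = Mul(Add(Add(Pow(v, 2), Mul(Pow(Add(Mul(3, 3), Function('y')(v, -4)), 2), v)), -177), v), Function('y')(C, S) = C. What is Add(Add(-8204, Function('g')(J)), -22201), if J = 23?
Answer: 519387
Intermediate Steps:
Function('g')(v) = Mul(v, Add(-177, Pow(v, 2), Mul(v, Pow(Add(9, v), 2)))) (Function('g')(v) = Mul(Add(Add(Pow(v, 2), Mul(Pow(Add(Mul(3, 3), v), 2), v)), -177), v) = Mul(Add(Add(Pow(v, 2), Mul(Pow(Add(9, v), 2), v)), -177), v) = Mul(Add(Add(Pow(v, 2), Mul(v, Pow(Add(9, v), 2))), -177), v) = Mul(Add(-177, Pow(v, 2), Mul(v, Pow(Add(9, v), 2))), v) = Mul(v, Add(-177, Pow(v, 2), Mul(v, Pow(Add(9, v), 2)))))
Add(Add(-8204, Function('g')(J)), -22201) = Add(Add(-8204, Mul(23, Add(-177, Pow(23, 2), Mul(23, Pow(Add(9, 23), 2))))), -22201) = Add(Add(-8204, Mul(23, Add(-177, 529, Mul(23, Pow(32, 2))))), -22201) = Add(Add(-8204, Mul(23, Add(-177, 529, Mul(23, 1024)))), -22201) = Add(Add(-8204, Mul(23, Add(-177, 529, 23552))), -22201) = Add(Add(-8204, Mul(23, 23904)), -22201) = Add(Add(-8204, 549792), -22201) = Add(541588, -22201) = 519387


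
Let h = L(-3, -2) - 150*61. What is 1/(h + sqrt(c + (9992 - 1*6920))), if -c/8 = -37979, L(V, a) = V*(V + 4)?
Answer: -9153/83470505 - 26*sqrt(454)/83470505 ≈ -0.00011629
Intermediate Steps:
L(V, a) = V*(4 + V)
c = 303832 (c = -8*(-37979) = 303832)
h = -9153 (h = -3*(4 - 3) - 150*61 = -3*1 - 9150 = -3 - 9150 = -9153)
1/(h + sqrt(c + (9992 - 1*6920))) = 1/(-9153 + sqrt(303832 + (9992 - 1*6920))) = 1/(-9153 + sqrt(303832 + (9992 - 6920))) = 1/(-9153 + sqrt(303832 + 3072)) = 1/(-9153 + sqrt(306904)) = 1/(-9153 + 26*sqrt(454))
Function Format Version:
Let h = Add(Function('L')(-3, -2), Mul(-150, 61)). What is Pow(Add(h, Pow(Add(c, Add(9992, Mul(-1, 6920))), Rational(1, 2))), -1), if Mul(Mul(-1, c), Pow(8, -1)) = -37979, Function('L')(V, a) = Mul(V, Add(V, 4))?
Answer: Add(Rational(-9153, 83470505), Mul(Rational(-26, 83470505), Pow(454, Rational(1, 2)))) ≈ -0.00011629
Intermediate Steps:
Function('L')(V, a) = Mul(V, Add(4, V))
c = 303832 (c = Mul(-8, -37979) = 303832)
h = -9153 (h = Add(Mul(-3, Add(4, -3)), Mul(-150, 61)) = Add(Mul(-3, 1), -9150) = Add(-3, -9150) = -9153)
Pow(Add(h, Pow(Add(c, Add(9992, Mul(-1, 6920))), Rational(1, 2))), -1) = Pow(Add(-9153, Pow(Add(303832, Add(9992, Mul(-1, 6920))), Rational(1, 2))), -1) = Pow(Add(-9153, Pow(Add(303832, Add(9992, -6920)), Rational(1, 2))), -1) = Pow(Add(-9153, Pow(Add(303832, 3072), Rational(1, 2))), -1) = Pow(Add(-9153, Pow(306904, Rational(1, 2))), -1) = Pow(Add(-9153, Mul(26, Pow(454, Rational(1, 2)))), -1)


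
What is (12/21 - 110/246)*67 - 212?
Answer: -175363/861 ≈ -203.67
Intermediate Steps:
(12/21 - 110/246)*67 - 212 = (12*(1/21) - 110*1/246)*67 - 212 = (4/7 - 55/123)*67 - 212 = (107/861)*67 - 212 = 7169/861 - 212 = -175363/861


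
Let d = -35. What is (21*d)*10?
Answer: -7350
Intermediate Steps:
(21*d)*10 = (21*(-35))*10 = -735*10 = -7350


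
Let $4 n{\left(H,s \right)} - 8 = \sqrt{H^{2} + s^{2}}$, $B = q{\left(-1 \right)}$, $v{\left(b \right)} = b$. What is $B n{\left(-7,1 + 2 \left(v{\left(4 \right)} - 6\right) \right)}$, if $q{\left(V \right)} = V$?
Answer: $-2 - \frac{\sqrt{58}}{4} \approx -3.9039$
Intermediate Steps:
$B = -1$
$n{\left(H,s \right)} = 2 + \frac{\sqrt{H^{2} + s^{2}}}{4}$
$B n{\left(-7,1 + 2 \left(v{\left(4 \right)} - 6\right) \right)} = - (2 + \frac{\sqrt{\left(-7\right)^{2} + \left(1 + 2 \left(4 - 6\right)\right)^{2}}}{4}) = - (2 + \frac{\sqrt{49 + \left(1 + 2 \left(4 - 6\right)\right)^{2}}}{4}) = - (2 + \frac{\sqrt{49 + \left(1 + 2 \left(-2\right)\right)^{2}}}{4}) = - (2 + \frac{\sqrt{49 + \left(1 - 4\right)^{2}}}{4}) = - (2 + \frac{\sqrt{49 + \left(-3\right)^{2}}}{4}) = - (2 + \frac{\sqrt{49 + 9}}{4}) = - (2 + \frac{\sqrt{58}}{4}) = -2 - \frac{\sqrt{58}}{4}$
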